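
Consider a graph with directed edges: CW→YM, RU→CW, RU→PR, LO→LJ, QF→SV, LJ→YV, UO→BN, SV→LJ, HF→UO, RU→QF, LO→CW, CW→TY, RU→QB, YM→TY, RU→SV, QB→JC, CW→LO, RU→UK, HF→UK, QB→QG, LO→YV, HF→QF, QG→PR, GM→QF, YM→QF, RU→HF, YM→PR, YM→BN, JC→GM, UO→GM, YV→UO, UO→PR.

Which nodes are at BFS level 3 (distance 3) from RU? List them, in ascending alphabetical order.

Level 0: RU
Level 1: CW, HF, PR, QB, QF, SV, UK
Level 2: JC, LJ, LO, QG, TY, UO, YM
Level 3: BN, GM, YV

BN, GM, YV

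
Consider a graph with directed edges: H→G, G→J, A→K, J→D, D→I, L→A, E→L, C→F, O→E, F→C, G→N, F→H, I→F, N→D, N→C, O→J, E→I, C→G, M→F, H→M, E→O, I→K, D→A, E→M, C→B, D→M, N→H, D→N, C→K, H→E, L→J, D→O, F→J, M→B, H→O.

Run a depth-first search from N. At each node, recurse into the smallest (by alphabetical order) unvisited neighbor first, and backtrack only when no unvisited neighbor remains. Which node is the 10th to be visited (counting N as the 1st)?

A

Visit N
N → C
C → B
C → F
F → H
H → E
E → I
I → K
E → L
L → A
L → J
J → D
D → M
D → O
H → G

Visit order: N, C, B, F, H, E, I, K, L, A, J, D, M, O, G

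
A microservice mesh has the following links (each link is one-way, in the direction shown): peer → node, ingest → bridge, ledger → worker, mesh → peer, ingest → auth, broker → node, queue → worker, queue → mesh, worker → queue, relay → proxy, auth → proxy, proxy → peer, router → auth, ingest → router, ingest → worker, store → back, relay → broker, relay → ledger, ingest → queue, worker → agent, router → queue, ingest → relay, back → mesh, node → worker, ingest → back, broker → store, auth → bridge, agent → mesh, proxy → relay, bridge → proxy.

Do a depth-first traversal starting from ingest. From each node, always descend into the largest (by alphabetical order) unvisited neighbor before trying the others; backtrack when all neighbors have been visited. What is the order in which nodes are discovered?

Visit ingest
ingest → worker
worker → queue
queue → mesh
mesh → peer
peer → node
worker → agent
ingest → router
router → auth
auth → proxy
proxy → relay
relay → ledger
relay → broker
broker → store
store → back
auth → bridge

ingest → worker → queue → mesh → peer → node → agent → router → auth → proxy → relay → ledger → broker → store → back → bridge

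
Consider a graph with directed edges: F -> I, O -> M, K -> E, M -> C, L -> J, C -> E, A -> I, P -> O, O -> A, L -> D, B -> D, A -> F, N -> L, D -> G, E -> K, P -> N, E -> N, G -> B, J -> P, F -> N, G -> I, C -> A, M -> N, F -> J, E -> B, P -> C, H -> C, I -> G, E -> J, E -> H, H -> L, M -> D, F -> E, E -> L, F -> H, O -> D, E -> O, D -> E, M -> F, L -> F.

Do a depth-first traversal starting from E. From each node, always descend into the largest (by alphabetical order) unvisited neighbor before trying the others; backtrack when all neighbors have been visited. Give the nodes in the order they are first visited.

Visit E
E → O
O → M
M → N
N → L
L → J
J → P
P → C
C → A
A → I
I → G
G → B
B → D
A → F
F → H
E → K

E, O, M, N, L, J, P, C, A, I, G, B, D, F, H, K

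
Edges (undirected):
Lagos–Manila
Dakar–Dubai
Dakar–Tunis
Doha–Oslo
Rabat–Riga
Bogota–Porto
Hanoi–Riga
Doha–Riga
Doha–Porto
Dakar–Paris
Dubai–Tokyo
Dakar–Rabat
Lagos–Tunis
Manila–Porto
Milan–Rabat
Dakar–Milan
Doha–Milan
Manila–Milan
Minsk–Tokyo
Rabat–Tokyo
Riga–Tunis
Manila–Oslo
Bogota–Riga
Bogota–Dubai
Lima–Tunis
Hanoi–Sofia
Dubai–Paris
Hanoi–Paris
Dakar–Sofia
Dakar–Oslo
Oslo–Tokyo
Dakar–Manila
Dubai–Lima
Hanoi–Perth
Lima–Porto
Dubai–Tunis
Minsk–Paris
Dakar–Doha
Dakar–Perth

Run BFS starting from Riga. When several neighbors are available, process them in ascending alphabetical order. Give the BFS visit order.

Riga Bogota Doha Hanoi Rabat Tunis Dubai Porto Dakar Milan Oslo Paris Perth Sofia Tokyo Lagos Lima Manila Minsk

Visit Riga; enqueue Bogota, Doha, Hanoi, Rabat, Tunis → queue [Bogota, Doha, Hanoi, Rabat, Tunis]
Visit Bogota; enqueue Dubai, Porto → queue [Doha, Hanoi, Rabat, Tunis, Dubai, Porto]
Visit Doha; enqueue Dakar, Milan, Oslo → queue [Hanoi, Rabat, Tunis, Dubai, Porto, Dakar, Milan, Oslo]
Visit Hanoi; enqueue Paris, Perth, Sofia → queue [Rabat, Tunis, Dubai, Porto, Dakar, Milan, Oslo, Paris, Perth, Sofia]
Visit Rabat; enqueue Tokyo → queue [Tunis, Dubai, Porto, Dakar, Milan, Oslo, Paris, Perth, Sofia, Tokyo]
Visit Tunis; enqueue Lagos, Lima → queue [Dubai, Porto, Dakar, Milan, Oslo, Paris, Perth, Sofia, Tokyo, Lagos, Lima]
Visit Dubai → queue [Porto, Dakar, Milan, Oslo, Paris, Perth, Sofia, Tokyo, Lagos, Lima]
Visit Porto; enqueue Manila → queue [Dakar, Milan, Oslo, Paris, Perth, Sofia, Tokyo, Lagos, Lima, Manila]
Visit Dakar → queue [Milan, Oslo, Paris, Perth, Sofia, Tokyo, Lagos, Lima, Manila]
Visit Milan → queue [Oslo, Paris, Perth, Sofia, Tokyo, Lagos, Lima, Manila]
Visit Oslo → queue [Paris, Perth, Sofia, Tokyo, Lagos, Lima, Manila]
Visit Paris; enqueue Minsk → queue [Perth, Sofia, Tokyo, Lagos, Lima, Manila, Minsk]
Visit Perth → queue [Sofia, Tokyo, Lagos, Lima, Manila, Minsk]
Visit Sofia → queue [Tokyo, Lagos, Lima, Manila, Minsk]
Visit Tokyo → queue [Lagos, Lima, Manila, Minsk]
Visit Lagos → queue [Lima, Manila, Minsk]
Visit Lima → queue [Manila, Minsk]
Visit Manila → queue [Minsk]
Visit Minsk → queue []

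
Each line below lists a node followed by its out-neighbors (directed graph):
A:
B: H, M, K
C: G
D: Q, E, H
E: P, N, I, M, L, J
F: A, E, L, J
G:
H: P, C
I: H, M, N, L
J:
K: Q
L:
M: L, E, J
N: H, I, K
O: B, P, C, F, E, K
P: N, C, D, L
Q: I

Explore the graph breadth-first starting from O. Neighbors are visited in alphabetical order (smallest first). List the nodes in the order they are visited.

O, B, C, E, F, K, P, H, M, G, I, J, L, N, A, Q, D

Visit O; enqueue B, C, E, F, K, P → queue [B, C, E, F, K, P]
Visit B; enqueue H, M → queue [C, E, F, K, P, H, M]
Visit C; enqueue G → queue [E, F, K, P, H, M, G]
Visit E; enqueue I, J, L, N → queue [F, K, P, H, M, G, I, J, L, N]
Visit F; enqueue A → queue [K, P, H, M, G, I, J, L, N, A]
Visit K; enqueue Q → queue [P, H, M, G, I, J, L, N, A, Q]
Visit P; enqueue D → queue [H, M, G, I, J, L, N, A, Q, D]
Visit H → queue [M, G, I, J, L, N, A, Q, D]
Visit M → queue [G, I, J, L, N, A, Q, D]
Visit G → queue [I, J, L, N, A, Q, D]
Visit I → queue [J, L, N, A, Q, D]
Visit J → queue [L, N, A, Q, D]
Visit L → queue [N, A, Q, D]
Visit N → queue [A, Q, D]
Visit A → queue [Q, D]
Visit Q → queue [D]
Visit D → queue []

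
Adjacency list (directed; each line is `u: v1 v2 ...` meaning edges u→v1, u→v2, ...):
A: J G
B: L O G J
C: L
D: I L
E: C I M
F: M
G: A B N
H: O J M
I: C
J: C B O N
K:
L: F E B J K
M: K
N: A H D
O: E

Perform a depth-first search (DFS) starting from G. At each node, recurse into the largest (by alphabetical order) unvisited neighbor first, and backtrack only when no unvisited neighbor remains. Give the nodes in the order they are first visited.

Visit G
G → N
N → H
H → O
O → E
E → M
M → K
E → I
I → C
C → L
L → J
J → B
L → F
N → D
N → A

G N H O E M K I C L J B F D A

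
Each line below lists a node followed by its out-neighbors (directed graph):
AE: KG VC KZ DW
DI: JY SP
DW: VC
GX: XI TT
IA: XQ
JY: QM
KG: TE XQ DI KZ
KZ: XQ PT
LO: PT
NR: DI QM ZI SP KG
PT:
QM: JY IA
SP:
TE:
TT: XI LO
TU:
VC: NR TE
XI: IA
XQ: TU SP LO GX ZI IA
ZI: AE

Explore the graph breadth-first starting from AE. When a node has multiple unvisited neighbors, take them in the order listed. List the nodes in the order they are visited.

Visit AE; enqueue KG, VC, KZ, DW → queue [KG, VC, KZ, DW]
Visit KG; enqueue TE, XQ, DI → queue [VC, KZ, DW, TE, XQ, DI]
Visit VC; enqueue NR → queue [KZ, DW, TE, XQ, DI, NR]
Visit KZ; enqueue PT → queue [DW, TE, XQ, DI, NR, PT]
Visit DW → queue [TE, XQ, DI, NR, PT]
Visit TE → queue [XQ, DI, NR, PT]
Visit XQ; enqueue TU, SP, LO, GX, ZI, IA → queue [DI, NR, PT, TU, SP, LO, GX, ZI, IA]
Visit DI; enqueue JY → queue [NR, PT, TU, SP, LO, GX, ZI, IA, JY]
Visit NR; enqueue QM → queue [PT, TU, SP, LO, GX, ZI, IA, JY, QM]
Visit PT → queue [TU, SP, LO, GX, ZI, IA, JY, QM]
Visit TU → queue [SP, LO, GX, ZI, IA, JY, QM]
Visit SP → queue [LO, GX, ZI, IA, JY, QM]
Visit LO → queue [GX, ZI, IA, JY, QM]
Visit GX; enqueue XI, TT → queue [ZI, IA, JY, QM, XI, TT]
Visit ZI → queue [IA, JY, QM, XI, TT]
Visit IA → queue [JY, QM, XI, TT]
Visit JY → queue [QM, XI, TT]
Visit QM → queue [XI, TT]
Visit XI → queue [TT]
Visit TT → queue []

AE KG VC KZ DW TE XQ DI NR PT TU SP LO GX ZI IA JY QM XI TT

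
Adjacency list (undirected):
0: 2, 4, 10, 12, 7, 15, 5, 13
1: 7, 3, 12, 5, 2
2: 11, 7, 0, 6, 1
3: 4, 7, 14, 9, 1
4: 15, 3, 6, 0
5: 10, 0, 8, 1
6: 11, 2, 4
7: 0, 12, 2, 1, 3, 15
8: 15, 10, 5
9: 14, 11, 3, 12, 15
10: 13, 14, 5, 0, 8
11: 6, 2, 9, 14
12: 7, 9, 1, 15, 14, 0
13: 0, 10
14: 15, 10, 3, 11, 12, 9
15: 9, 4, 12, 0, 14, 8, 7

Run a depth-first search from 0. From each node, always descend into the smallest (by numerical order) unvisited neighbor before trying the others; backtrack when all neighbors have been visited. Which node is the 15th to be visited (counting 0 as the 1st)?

Visit 0
0 → 2
2 → 1
1 → 3
3 → 4
4 → 6
6 → 11
11 → 9
9 → 12
12 → 7
7 → 15
15 → 8
8 → 5
5 → 10
10 → 13
10 → 14

Visit order: 0, 2, 1, 3, 4, 6, 11, 9, 12, 7, 15, 8, 5, 10, 13, 14

13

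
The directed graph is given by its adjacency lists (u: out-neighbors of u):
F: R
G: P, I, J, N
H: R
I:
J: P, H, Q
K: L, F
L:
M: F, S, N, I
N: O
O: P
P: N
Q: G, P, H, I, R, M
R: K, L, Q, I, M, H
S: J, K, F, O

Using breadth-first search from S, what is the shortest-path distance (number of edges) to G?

3

Level 0: S
Level 1: F, J, K, O
Level 2: H, L, P, Q, R
Level 3: G, I, M, N
G first appears at level 3.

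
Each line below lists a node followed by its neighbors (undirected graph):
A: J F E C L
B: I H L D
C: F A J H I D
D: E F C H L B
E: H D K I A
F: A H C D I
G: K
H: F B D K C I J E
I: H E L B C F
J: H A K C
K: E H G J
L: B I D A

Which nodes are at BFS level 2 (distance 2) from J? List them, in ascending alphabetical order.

Level 0: J
Level 1: A, C, H, K
Level 2: B, D, E, F, G, I, L

B, D, E, F, G, I, L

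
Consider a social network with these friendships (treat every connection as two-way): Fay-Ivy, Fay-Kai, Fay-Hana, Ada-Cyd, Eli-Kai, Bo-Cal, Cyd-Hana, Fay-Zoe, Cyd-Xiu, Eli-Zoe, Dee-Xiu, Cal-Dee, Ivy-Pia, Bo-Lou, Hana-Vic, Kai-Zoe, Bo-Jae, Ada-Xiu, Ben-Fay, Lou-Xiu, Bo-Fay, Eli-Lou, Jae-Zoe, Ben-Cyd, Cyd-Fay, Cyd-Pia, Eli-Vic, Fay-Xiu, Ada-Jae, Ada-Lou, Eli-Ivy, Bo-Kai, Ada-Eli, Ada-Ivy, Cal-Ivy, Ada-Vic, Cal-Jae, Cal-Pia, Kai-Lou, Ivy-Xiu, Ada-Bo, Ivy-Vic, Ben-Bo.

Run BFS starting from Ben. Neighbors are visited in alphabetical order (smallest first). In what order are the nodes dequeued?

Ben -> Bo -> Cyd -> Fay -> Ada -> Cal -> Jae -> Kai -> Lou -> Hana -> Pia -> Xiu -> Ivy -> Zoe -> Eli -> Vic -> Dee

Visit Ben; enqueue Bo, Cyd, Fay → queue [Bo, Cyd, Fay]
Visit Bo; enqueue Ada, Cal, Jae, Kai, Lou → queue [Cyd, Fay, Ada, Cal, Jae, Kai, Lou]
Visit Cyd; enqueue Hana, Pia, Xiu → queue [Fay, Ada, Cal, Jae, Kai, Lou, Hana, Pia, Xiu]
Visit Fay; enqueue Ivy, Zoe → queue [Ada, Cal, Jae, Kai, Lou, Hana, Pia, Xiu, Ivy, Zoe]
Visit Ada; enqueue Eli, Vic → queue [Cal, Jae, Kai, Lou, Hana, Pia, Xiu, Ivy, Zoe, Eli, Vic]
Visit Cal; enqueue Dee → queue [Jae, Kai, Lou, Hana, Pia, Xiu, Ivy, Zoe, Eli, Vic, Dee]
Visit Jae → queue [Kai, Lou, Hana, Pia, Xiu, Ivy, Zoe, Eli, Vic, Dee]
Visit Kai → queue [Lou, Hana, Pia, Xiu, Ivy, Zoe, Eli, Vic, Dee]
Visit Lou → queue [Hana, Pia, Xiu, Ivy, Zoe, Eli, Vic, Dee]
Visit Hana → queue [Pia, Xiu, Ivy, Zoe, Eli, Vic, Dee]
Visit Pia → queue [Xiu, Ivy, Zoe, Eli, Vic, Dee]
Visit Xiu → queue [Ivy, Zoe, Eli, Vic, Dee]
Visit Ivy → queue [Zoe, Eli, Vic, Dee]
Visit Zoe → queue [Eli, Vic, Dee]
Visit Eli → queue [Vic, Dee]
Visit Vic → queue [Dee]
Visit Dee → queue []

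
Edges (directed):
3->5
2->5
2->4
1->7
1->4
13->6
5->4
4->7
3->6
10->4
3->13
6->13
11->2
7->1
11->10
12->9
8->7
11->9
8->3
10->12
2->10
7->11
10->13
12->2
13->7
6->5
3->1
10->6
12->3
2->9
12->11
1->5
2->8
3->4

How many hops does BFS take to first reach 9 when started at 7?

Level 0: 7
Level 1: 1, 11
Level 2: 2, 4, 5, 9, 10
Level 3: 6, 8, 12, 13
Level 4: 3
9 first appears at level 2.

2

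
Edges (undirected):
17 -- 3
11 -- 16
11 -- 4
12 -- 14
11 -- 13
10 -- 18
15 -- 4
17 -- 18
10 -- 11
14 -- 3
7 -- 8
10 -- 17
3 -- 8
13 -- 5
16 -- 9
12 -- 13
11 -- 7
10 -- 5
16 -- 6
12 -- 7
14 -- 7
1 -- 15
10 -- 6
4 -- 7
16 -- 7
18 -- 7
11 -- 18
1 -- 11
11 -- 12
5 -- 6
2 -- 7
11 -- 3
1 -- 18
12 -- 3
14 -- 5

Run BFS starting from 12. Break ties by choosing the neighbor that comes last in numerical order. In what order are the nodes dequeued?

Visit 12; enqueue 14, 13, 11, 7, 3 → queue [14, 13, 11, 7, 3]
Visit 14; enqueue 5 → queue [13, 11, 7, 3, 5]
Visit 13 → queue [11, 7, 3, 5]
Visit 11; enqueue 18, 16, 10, 4, 1 → queue [7, 3, 5, 18, 16, 10, 4, 1]
Visit 7; enqueue 8, 2 → queue [3, 5, 18, 16, 10, 4, 1, 8, 2]
Visit 3; enqueue 17 → queue [5, 18, 16, 10, 4, 1, 8, 2, 17]
Visit 5; enqueue 6 → queue [18, 16, 10, 4, 1, 8, 2, 17, 6]
Visit 18 → queue [16, 10, 4, 1, 8, 2, 17, 6]
Visit 16; enqueue 9 → queue [10, 4, 1, 8, 2, 17, 6, 9]
Visit 10 → queue [4, 1, 8, 2, 17, 6, 9]
Visit 4; enqueue 15 → queue [1, 8, 2, 17, 6, 9, 15]
Visit 1 → queue [8, 2, 17, 6, 9, 15]
Visit 8 → queue [2, 17, 6, 9, 15]
Visit 2 → queue [17, 6, 9, 15]
Visit 17 → queue [6, 9, 15]
Visit 6 → queue [9, 15]
Visit 9 → queue [15]
Visit 15 → queue []

12 → 14 → 13 → 11 → 7 → 3 → 5 → 18 → 16 → 10 → 4 → 1 → 8 → 2 → 17 → 6 → 9 → 15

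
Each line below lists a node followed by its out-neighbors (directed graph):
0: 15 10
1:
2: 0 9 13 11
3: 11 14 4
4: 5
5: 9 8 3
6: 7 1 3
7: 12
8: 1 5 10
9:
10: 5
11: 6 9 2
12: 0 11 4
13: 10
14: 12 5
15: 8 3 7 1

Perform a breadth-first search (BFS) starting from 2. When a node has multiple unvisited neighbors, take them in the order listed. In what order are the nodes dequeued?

Visit 2; enqueue 0, 9, 13, 11 → queue [0, 9, 13, 11]
Visit 0; enqueue 15, 10 → queue [9, 13, 11, 15, 10]
Visit 9 → queue [13, 11, 15, 10]
Visit 13 → queue [11, 15, 10]
Visit 11; enqueue 6 → queue [15, 10, 6]
Visit 15; enqueue 8, 3, 7, 1 → queue [10, 6, 8, 3, 7, 1]
Visit 10; enqueue 5 → queue [6, 8, 3, 7, 1, 5]
Visit 6 → queue [8, 3, 7, 1, 5]
Visit 8 → queue [3, 7, 1, 5]
Visit 3; enqueue 14, 4 → queue [7, 1, 5, 14, 4]
Visit 7; enqueue 12 → queue [1, 5, 14, 4, 12]
Visit 1 → queue [5, 14, 4, 12]
Visit 5 → queue [14, 4, 12]
Visit 14 → queue [4, 12]
Visit 4 → queue [12]
Visit 12 → queue []

2, 0, 9, 13, 11, 15, 10, 6, 8, 3, 7, 1, 5, 14, 4, 12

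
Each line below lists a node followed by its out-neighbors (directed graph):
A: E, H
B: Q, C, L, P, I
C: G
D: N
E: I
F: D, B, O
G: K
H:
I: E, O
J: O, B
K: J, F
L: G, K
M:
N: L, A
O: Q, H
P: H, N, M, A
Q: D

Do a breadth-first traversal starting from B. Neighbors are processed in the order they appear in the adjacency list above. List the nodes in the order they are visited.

B → Q → C → L → P → I → D → G → K → H → N → M → A → E → O → J → F

Visit B; enqueue Q, C, L, P, I → queue [Q, C, L, P, I]
Visit Q; enqueue D → queue [C, L, P, I, D]
Visit C; enqueue G → queue [L, P, I, D, G]
Visit L; enqueue K → queue [P, I, D, G, K]
Visit P; enqueue H, N, M, A → queue [I, D, G, K, H, N, M, A]
Visit I; enqueue E, O → queue [D, G, K, H, N, M, A, E, O]
Visit D → queue [G, K, H, N, M, A, E, O]
Visit G → queue [K, H, N, M, A, E, O]
Visit K; enqueue J, F → queue [H, N, M, A, E, O, J, F]
Visit H → queue [N, M, A, E, O, J, F]
Visit N → queue [M, A, E, O, J, F]
Visit M → queue [A, E, O, J, F]
Visit A → queue [E, O, J, F]
Visit E → queue [O, J, F]
Visit O → queue [J, F]
Visit J → queue [F]
Visit F → queue []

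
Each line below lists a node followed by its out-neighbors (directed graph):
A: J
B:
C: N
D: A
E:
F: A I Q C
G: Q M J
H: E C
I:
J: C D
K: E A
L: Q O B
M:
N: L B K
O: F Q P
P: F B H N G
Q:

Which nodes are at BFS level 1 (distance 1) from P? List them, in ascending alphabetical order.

B, F, G, H, N

Level 0: P
Level 1: B, F, G, H, N
Level 2: A, C, E, I, J, K, L, M, Q
Level 3: D, O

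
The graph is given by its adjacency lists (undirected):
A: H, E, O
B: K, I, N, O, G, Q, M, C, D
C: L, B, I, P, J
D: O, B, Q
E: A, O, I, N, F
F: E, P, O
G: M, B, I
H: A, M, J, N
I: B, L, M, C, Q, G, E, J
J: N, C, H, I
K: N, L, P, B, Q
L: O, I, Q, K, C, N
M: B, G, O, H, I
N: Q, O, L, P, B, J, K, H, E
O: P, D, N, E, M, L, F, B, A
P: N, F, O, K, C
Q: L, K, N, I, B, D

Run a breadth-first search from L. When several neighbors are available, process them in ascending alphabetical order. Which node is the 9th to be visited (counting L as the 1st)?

J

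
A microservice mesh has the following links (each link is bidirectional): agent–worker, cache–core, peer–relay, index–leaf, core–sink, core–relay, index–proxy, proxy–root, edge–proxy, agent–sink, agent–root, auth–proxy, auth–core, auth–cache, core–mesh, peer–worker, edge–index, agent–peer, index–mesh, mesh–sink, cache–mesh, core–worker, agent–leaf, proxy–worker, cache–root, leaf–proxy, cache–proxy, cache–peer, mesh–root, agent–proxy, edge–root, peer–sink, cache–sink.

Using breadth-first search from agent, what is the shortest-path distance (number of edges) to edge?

Level 0: agent
Level 1: leaf, peer, proxy, root, sink, worker
Level 2: auth, cache, core, edge, index, mesh, relay
edge first appears at level 2.

2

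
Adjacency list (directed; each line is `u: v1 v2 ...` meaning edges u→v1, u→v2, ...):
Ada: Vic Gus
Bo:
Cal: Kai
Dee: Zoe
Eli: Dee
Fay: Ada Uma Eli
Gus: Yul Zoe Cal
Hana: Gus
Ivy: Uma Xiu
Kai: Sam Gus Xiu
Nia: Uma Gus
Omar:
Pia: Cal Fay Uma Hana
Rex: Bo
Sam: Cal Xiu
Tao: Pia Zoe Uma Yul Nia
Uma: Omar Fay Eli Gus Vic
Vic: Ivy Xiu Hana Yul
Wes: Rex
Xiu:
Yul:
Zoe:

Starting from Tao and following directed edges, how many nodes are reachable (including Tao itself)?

19

BFS from Tao visits: Tao, Pia, Zoe, Uma, Yul, Nia, Cal, Fay, Hana, Omar, Eli, Gus, Vic, Kai, Ada, Dee, Ivy, Xiu, Sam
Reachable nodes: 19 of 22 total.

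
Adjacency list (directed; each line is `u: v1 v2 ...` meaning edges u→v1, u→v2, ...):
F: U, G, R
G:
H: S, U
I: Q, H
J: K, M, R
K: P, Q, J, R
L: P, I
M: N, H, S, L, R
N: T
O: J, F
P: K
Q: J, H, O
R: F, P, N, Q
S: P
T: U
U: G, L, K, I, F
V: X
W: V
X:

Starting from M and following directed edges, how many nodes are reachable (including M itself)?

16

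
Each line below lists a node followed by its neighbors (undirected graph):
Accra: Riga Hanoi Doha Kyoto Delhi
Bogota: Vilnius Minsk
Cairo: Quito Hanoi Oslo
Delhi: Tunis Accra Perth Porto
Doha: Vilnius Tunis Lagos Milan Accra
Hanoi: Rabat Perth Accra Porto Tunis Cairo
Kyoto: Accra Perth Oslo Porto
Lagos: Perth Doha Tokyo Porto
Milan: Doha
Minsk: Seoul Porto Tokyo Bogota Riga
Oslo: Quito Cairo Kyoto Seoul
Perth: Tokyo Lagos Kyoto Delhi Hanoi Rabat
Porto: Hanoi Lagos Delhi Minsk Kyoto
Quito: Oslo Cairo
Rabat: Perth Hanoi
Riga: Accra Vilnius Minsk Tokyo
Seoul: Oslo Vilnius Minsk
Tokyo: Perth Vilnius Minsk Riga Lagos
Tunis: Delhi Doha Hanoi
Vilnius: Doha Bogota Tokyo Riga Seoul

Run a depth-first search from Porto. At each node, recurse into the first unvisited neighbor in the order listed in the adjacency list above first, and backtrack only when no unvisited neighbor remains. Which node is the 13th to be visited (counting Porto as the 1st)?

Visit Porto
Porto → Hanoi
Hanoi → Rabat
Rabat → Perth
Perth → Tokyo
Tokyo → Vilnius
Vilnius → Doha
Doha → Tunis
Tunis → Delhi
Delhi → Accra
Accra → Riga
Riga → Minsk
Minsk → Seoul
Seoul → Oslo
Oslo → Quito
Quito → Cairo
Oslo → Kyoto
Minsk → Bogota
Doha → Lagos
Doha → Milan

Visit order: Porto, Hanoi, Rabat, Perth, Tokyo, Vilnius, Doha, Tunis, Delhi, Accra, Riga, Minsk, Seoul, Oslo, Quito, Cairo, Kyoto, Bogota, Lagos, Milan

Seoul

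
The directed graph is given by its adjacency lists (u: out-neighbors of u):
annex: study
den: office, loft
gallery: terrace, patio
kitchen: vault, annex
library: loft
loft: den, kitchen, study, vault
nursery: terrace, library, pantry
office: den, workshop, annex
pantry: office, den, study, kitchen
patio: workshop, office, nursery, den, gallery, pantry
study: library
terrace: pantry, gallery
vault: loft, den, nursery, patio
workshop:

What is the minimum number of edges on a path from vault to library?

Level 0: vault
Level 1: den, loft, nursery, patio
Level 2: gallery, kitchen, library, office, pantry, study, terrace, workshop
Level 3: annex
library first appears at level 2.

2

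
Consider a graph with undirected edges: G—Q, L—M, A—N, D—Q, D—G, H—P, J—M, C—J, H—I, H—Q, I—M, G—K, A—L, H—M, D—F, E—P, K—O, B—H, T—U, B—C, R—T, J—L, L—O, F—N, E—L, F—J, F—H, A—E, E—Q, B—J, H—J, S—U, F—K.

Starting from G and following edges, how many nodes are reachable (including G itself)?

BFS from G visits: G, D, K, Q, F, O, E, H, J, N, L, A, P, B, I, M, C
Reachable nodes: 17 of 21 total.

17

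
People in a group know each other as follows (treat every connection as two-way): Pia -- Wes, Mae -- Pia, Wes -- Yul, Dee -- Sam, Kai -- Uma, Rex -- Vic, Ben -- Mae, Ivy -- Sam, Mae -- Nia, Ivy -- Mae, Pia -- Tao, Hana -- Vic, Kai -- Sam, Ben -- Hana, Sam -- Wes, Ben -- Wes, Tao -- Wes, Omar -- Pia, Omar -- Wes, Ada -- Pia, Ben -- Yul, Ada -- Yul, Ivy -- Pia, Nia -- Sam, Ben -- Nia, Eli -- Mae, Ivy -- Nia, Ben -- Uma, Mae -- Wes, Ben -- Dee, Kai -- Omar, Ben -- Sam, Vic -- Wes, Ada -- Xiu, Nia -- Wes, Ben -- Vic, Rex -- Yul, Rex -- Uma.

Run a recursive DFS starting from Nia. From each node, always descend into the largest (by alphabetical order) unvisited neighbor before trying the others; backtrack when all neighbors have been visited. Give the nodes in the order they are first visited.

Nia → Wes → Yul → Rex → Vic → Hana → Ben → Uma → Kai → Sam → Ivy → Pia → Tao → Omar → Mae → Eli → Ada → Xiu → Dee

Visit Nia
Nia → Wes
Wes → Yul
Yul → Rex
Rex → Vic
Vic → Hana
Hana → Ben
Ben → Uma
Uma → Kai
Kai → Sam
Sam → Ivy
Ivy → Pia
Pia → Tao
Pia → Omar
Pia → Mae
Mae → Eli
Pia → Ada
Ada → Xiu
Sam → Dee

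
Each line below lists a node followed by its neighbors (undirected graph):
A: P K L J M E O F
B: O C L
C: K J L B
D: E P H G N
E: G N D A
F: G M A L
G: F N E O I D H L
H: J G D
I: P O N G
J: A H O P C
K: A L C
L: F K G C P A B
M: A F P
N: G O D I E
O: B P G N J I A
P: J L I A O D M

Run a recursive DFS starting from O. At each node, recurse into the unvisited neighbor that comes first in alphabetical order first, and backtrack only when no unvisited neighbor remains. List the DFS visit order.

O A E D G F L B C J H P I N M K

Visit O
O → A
A → E
E → D
D → G
G → F
F → L
L → B
B → C
C → J
J → H
J → P
P → I
I → N
P → M
C → K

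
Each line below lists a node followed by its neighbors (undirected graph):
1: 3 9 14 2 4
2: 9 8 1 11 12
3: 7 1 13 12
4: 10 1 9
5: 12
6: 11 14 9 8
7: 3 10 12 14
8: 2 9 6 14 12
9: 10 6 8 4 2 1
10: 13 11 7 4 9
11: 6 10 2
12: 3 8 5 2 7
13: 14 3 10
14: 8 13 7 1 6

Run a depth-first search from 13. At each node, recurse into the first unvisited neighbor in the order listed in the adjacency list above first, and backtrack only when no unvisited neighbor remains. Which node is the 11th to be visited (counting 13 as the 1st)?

Visit 13
13 → 14
14 → 8
8 → 2
2 → 9
9 → 10
10 → 11
11 → 6
10 → 7
7 → 3
3 → 1
1 → 4
3 → 12
12 → 5

Visit order: 13, 14, 8, 2, 9, 10, 11, 6, 7, 3, 1, 4, 12, 5

1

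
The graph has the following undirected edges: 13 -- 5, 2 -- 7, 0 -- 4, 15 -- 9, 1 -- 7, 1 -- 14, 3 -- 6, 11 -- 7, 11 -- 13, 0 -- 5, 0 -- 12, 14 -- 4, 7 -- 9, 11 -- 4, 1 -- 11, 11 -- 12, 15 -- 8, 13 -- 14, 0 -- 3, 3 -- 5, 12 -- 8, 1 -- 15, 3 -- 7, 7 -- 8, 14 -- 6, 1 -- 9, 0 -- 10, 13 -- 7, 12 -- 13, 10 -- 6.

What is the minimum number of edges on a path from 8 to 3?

Level 0: 8
Level 1: 7, 12, 15
Level 2: 0, 1, 2, 3, 9, 11, 13
Level 3: 4, 5, 6, 10, 14
3 first appears at level 2.

2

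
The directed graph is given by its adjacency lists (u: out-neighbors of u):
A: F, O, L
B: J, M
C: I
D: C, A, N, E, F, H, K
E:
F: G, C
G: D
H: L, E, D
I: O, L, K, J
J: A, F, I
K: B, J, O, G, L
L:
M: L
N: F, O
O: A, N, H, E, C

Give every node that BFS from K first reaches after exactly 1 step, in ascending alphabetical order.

Level 0: K
Level 1: B, G, J, L, O
Level 2: A, C, D, E, F, H, I, M, N

B, G, J, L, O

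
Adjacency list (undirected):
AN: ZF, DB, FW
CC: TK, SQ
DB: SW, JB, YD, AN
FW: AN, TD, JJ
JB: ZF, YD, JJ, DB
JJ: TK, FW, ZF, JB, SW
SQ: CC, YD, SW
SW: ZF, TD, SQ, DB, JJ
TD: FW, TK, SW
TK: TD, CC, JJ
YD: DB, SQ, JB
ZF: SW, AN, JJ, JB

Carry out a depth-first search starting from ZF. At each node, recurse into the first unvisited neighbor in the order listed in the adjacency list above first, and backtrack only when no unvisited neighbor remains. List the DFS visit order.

Visit ZF
ZF → SW
SW → TD
TD → FW
FW → AN
AN → DB
DB → JB
JB → YD
YD → SQ
SQ → CC
CC → TK
TK → JJ

ZF SW TD FW AN DB JB YD SQ CC TK JJ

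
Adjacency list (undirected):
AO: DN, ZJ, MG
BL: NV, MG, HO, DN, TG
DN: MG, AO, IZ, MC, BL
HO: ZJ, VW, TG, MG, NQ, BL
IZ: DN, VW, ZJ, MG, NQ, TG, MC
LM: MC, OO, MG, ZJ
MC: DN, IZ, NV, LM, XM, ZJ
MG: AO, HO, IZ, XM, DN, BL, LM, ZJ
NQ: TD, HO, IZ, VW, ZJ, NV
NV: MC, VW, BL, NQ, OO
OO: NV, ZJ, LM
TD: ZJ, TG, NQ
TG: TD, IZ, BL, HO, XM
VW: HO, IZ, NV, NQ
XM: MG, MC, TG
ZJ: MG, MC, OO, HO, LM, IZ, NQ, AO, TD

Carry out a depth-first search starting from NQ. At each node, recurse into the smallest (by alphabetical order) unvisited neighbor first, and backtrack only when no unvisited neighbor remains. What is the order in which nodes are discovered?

Visit NQ
NQ → HO
HO → BL
BL → DN
DN → AO
AO → MG
MG → IZ
IZ → MC
MC → LM
LM → OO
OO → NV
NV → VW
OO → ZJ
ZJ → TD
TD → TG
TG → XM

NQ, HO, BL, DN, AO, MG, IZ, MC, LM, OO, NV, VW, ZJ, TD, TG, XM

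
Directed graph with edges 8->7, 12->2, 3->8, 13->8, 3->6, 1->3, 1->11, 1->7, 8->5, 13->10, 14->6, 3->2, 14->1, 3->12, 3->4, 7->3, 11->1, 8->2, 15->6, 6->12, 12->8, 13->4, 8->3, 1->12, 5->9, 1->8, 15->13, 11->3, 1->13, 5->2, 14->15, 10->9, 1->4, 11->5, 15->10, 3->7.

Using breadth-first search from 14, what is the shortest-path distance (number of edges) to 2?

3

Level 0: 14
Level 1: 1, 6, 15
Level 2: 3, 4, 7, 8, 10, 11, 12, 13
Level 3: 2, 5, 9
2 first appears at level 3.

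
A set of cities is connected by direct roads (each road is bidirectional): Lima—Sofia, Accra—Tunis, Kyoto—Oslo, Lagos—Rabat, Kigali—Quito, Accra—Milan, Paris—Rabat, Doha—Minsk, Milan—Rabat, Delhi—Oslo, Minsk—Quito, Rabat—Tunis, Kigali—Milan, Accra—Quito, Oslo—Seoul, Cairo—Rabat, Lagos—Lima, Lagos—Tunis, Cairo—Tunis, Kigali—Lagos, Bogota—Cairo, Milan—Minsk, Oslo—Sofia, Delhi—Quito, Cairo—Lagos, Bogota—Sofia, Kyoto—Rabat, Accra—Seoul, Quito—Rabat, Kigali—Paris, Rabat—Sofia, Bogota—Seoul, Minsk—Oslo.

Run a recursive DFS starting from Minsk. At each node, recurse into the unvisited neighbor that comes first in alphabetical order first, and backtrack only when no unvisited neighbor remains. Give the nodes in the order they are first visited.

Visit Minsk
Minsk → Doha
Minsk → Milan
Milan → Accra
Accra → Quito
Quito → Delhi
Delhi → Oslo
Oslo → Kyoto
Kyoto → Rabat
Rabat → Cairo
Cairo → Bogota
Bogota → Seoul
Bogota → Sofia
Sofia → Lima
Lima → Lagos
Lagos → Kigali
Kigali → Paris
Lagos → Tunis

Minsk, Doha, Milan, Accra, Quito, Delhi, Oslo, Kyoto, Rabat, Cairo, Bogota, Seoul, Sofia, Lima, Lagos, Kigali, Paris, Tunis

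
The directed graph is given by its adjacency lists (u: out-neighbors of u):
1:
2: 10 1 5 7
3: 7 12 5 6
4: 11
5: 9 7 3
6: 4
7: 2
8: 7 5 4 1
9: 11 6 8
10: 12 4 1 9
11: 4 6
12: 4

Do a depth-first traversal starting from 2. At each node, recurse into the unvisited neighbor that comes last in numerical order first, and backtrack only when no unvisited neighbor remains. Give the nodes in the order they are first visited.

Visit 2
2 → 10
10 → 12
12 → 4
4 → 11
11 → 6
10 → 9
9 → 8
8 → 7
8 → 5
5 → 3
8 → 1

2 -> 10 -> 12 -> 4 -> 11 -> 6 -> 9 -> 8 -> 7 -> 5 -> 3 -> 1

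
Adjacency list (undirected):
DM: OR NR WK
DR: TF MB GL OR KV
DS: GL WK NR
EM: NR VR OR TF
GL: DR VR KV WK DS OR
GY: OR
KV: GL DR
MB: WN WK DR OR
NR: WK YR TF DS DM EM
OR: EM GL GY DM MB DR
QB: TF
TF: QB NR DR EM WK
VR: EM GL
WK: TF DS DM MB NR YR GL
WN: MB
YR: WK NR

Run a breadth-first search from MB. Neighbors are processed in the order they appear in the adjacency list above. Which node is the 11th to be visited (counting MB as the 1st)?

Visit MB; enqueue WN, WK, DR, OR → queue [WN, WK, DR, OR]
Visit WN → queue [WK, DR, OR]
Visit WK; enqueue TF, DS, DM, NR, YR, GL → queue [DR, OR, TF, DS, DM, NR, YR, GL]
Visit DR; enqueue KV → queue [OR, TF, DS, DM, NR, YR, GL, KV]
Visit OR; enqueue EM, GY → queue [TF, DS, DM, NR, YR, GL, KV, EM, GY]
Visit TF; enqueue QB → queue [DS, DM, NR, YR, GL, KV, EM, GY, QB]
Visit DS → queue [DM, NR, YR, GL, KV, EM, GY, QB]
Visit DM → queue [NR, YR, GL, KV, EM, GY, QB]
Visit NR → queue [YR, GL, KV, EM, GY, QB]
Visit YR → queue [GL, KV, EM, GY, QB]
Visit GL; enqueue VR → queue [KV, EM, GY, QB, VR]
Visit KV → queue [EM, GY, QB, VR]
Visit EM → queue [GY, QB, VR]
Visit GY → queue [QB, VR]
Visit QB → queue [VR]
Visit VR → queue []

Visit order: MB, WN, WK, DR, OR, TF, DS, DM, NR, YR, GL, KV, EM, GY, QB, VR

GL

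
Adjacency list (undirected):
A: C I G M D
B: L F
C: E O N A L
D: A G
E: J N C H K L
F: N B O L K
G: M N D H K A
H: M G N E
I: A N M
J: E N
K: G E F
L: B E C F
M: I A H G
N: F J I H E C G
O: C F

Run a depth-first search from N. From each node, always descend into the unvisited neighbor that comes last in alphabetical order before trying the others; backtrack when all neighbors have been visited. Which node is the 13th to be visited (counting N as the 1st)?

Visit N
N → J
J → E
E → L
L → F
F → O
O → C
C → A
A → M
M → I
M → H
H → G
G → K
G → D
F → B

Visit order: N, J, E, L, F, O, C, A, M, I, H, G, K, D, B

K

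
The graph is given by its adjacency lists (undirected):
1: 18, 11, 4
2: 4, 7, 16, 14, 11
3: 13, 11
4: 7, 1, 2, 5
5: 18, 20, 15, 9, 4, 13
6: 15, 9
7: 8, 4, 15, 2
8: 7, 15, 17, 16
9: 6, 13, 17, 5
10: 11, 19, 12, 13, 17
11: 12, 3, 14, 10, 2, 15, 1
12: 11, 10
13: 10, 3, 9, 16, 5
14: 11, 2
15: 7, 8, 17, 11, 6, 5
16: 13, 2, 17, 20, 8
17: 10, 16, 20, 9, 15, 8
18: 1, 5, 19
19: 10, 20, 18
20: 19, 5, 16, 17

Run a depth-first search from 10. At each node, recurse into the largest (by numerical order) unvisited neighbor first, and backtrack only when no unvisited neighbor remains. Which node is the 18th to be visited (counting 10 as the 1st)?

Visit 10
10 → 19
19 → 20
20 → 17
17 → 16
16 → 13
13 → 9
9 → 6
6 → 15
15 → 11
11 → 14
14 → 2
2 → 7
7 → 8
7 → 4
4 → 5
5 → 18
18 → 1
11 → 12
11 → 3

Visit order: 10, 19, 20, 17, 16, 13, 9, 6, 15, 11, 14, 2, 7, 8, 4, 5, 18, 1, 12, 3

1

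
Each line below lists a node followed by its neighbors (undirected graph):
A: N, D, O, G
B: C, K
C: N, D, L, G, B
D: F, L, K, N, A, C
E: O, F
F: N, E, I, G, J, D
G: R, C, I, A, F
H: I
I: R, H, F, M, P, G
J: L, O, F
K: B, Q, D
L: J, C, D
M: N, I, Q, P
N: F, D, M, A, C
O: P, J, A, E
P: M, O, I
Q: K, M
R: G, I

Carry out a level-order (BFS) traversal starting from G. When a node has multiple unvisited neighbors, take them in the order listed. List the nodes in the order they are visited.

Visit G; enqueue R, C, I, A, F → queue [R, C, I, A, F]
Visit R → queue [C, I, A, F]
Visit C; enqueue N, D, L, B → queue [I, A, F, N, D, L, B]
Visit I; enqueue H, M, P → queue [A, F, N, D, L, B, H, M, P]
Visit A; enqueue O → queue [F, N, D, L, B, H, M, P, O]
Visit F; enqueue E, J → queue [N, D, L, B, H, M, P, O, E, J]
Visit N → queue [D, L, B, H, M, P, O, E, J]
Visit D; enqueue K → queue [L, B, H, M, P, O, E, J, K]
Visit L → queue [B, H, M, P, O, E, J, K]
Visit B → queue [H, M, P, O, E, J, K]
Visit H → queue [M, P, O, E, J, K]
Visit M; enqueue Q → queue [P, O, E, J, K, Q]
Visit P → queue [O, E, J, K, Q]
Visit O → queue [E, J, K, Q]
Visit E → queue [J, K, Q]
Visit J → queue [K, Q]
Visit K → queue [Q]
Visit Q → queue []

G → R → C → I → A → F → N → D → L → B → H → M → P → O → E → J → K → Q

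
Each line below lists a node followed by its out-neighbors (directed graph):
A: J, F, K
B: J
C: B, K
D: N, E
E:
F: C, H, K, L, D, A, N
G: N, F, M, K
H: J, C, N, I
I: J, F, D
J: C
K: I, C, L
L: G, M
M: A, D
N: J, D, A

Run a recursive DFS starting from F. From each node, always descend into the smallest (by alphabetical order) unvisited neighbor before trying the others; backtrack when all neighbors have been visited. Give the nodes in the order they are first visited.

F → A → J → C → B → K → I → D → E → N → L → G → M → H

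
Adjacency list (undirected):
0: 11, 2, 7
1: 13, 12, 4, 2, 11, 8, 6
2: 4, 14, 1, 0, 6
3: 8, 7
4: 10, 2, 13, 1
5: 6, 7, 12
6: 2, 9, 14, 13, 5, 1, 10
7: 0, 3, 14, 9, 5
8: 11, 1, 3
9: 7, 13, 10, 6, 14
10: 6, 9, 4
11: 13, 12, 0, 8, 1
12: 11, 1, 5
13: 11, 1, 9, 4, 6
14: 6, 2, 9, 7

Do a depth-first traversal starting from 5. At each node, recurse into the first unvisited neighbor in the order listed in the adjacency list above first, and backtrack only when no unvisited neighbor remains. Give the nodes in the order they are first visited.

Visit 5
5 → 6
6 → 2
2 → 4
4 → 10
10 → 9
9 → 7
7 → 0
0 → 11
11 → 13
13 → 1
1 → 12
1 → 8
8 → 3
7 → 14

5 -> 6 -> 2 -> 4 -> 10 -> 9 -> 7 -> 0 -> 11 -> 13 -> 1 -> 12 -> 8 -> 3 -> 14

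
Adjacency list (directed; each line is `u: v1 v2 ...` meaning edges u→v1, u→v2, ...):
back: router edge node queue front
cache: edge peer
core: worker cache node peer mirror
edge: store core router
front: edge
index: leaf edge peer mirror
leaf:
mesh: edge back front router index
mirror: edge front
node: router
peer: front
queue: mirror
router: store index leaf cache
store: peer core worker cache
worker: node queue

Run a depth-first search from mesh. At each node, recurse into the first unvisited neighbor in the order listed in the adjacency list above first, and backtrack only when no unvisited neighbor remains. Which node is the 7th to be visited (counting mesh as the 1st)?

worker

Visit mesh
mesh → edge
edge → store
store → peer
peer → front
store → core
core → worker
worker → node
node → router
router → index
index → leaf
index → mirror
router → cache
worker → queue
mesh → back

Visit order: mesh, edge, store, peer, front, core, worker, node, router, index, leaf, mirror, cache, queue, back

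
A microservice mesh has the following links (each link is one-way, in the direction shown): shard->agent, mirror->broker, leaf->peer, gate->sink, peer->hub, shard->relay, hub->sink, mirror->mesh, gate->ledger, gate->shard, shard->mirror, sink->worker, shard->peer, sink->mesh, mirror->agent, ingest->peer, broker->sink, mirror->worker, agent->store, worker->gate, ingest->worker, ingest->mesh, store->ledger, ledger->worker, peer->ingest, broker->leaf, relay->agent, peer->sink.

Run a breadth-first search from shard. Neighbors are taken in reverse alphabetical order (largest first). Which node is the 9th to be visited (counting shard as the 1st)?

Visit shard; enqueue relay, peer, mirror, agent → queue [relay, peer, mirror, agent]
Visit relay → queue [peer, mirror, agent]
Visit peer; enqueue sink, ingest, hub → queue [mirror, agent, sink, ingest, hub]
Visit mirror; enqueue worker, mesh, broker → queue [agent, sink, ingest, hub, worker, mesh, broker]
Visit agent; enqueue store → queue [sink, ingest, hub, worker, mesh, broker, store]
Visit sink → queue [ingest, hub, worker, mesh, broker, store]
Visit ingest → queue [hub, worker, mesh, broker, store]
Visit hub → queue [worker, mesh, broker, store]
Visit worker; enqueue gate → queue [mesh, broker, store, gate]
Visit mesh → queue [broker, store, gate]
Visit broker; enqueue leaf → queue [store, gate, leaf]
Visit store; enqueue ledger → queue [gate, leaf, ledger]
Visit gate → queue [leaf, ledger]
Visit leaf → queue [ledger]
Visit ledger → queue []

Visit order: shard, relay, peer, mirror, agent, sink, ingest, hub, worker, mesh, broker, store, gate, leaf, ledger

worker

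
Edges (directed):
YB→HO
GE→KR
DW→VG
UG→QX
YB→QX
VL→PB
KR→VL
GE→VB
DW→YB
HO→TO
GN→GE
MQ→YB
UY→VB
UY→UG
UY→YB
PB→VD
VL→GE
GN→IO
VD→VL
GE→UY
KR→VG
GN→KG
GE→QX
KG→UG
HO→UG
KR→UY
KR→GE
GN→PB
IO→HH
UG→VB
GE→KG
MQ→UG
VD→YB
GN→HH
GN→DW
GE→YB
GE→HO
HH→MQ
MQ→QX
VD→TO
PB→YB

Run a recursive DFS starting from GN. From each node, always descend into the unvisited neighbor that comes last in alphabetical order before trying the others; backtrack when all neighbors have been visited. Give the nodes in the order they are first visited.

GN PB YB QX HO UG VB TO VD VL GE UY KR VG KG IO HH MQ DW

Visit GN
GN → PB
PB → YB
YB → QX
YB → HO
HO → UG
UG → VB
HO → TO
PB → VD
VD → VL
VL → GE
GE → UY
GE → KR
KR → VG
GE → KG
GN → IO
IO → HH
HH → MQ
GN → DW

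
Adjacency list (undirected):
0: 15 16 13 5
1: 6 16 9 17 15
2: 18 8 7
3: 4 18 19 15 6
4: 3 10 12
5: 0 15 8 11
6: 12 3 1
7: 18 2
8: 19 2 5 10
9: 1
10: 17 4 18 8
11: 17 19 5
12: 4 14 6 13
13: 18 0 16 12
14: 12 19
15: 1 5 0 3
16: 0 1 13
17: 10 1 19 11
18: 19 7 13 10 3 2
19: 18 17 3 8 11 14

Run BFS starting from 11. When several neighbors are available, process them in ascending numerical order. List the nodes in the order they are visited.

11, 5, 17, 19, 0, 8, 15, 1, 10, 3, 14, 18, 13, 16, 2, 6, 9, 4, 12, 7

Visit 11; enqueue 5, 17, 19 → queue [5, 17, 19]
Visit 5; enqueue 0, 8, 15 → queue [17, 19, 0, 8, 15]
Visit 17; enqueue 1, 10 → queue [19, 0, 8, 15, 1, 10]
Visit 19; enqueue 3, 14, 18 → queue [0, 8, 15, 1, 10, 3, 14, 18]
Visit 0; enqueue 13, 16 → queue [8, 15, 1, 10, 3, 14, 18, 13, 16]
Visit 8; enqueue 2 → queue [15, 1, 10, 3, 14, 18, 13, 16, 2]
Visit 15 → queue [1, 10, 3, 14, 18, 13, 16, 2]
Visit 1; enqueue 6, 9 → queue [10, 3, 14, 18, 13, 16, 2, 6, 9]
Visit 10; enqueue 4 → queue [3, 14, 18, 13, 16, 2, 6, 9, 4]
Visit 3 → queue [14, 18, 13, 16, 2, 6, 9, 4]
Visit 14; enqueue 12 → queue [18, 13, 16, 2, 6, 9, 4, 12]
Visit 18; enqueue 7 → queue [13, 16, 2, 6, 9, 4, 12, 7]
Visit 13 → queue [16, 2, 6, 9, 4, 12, 7]
Visit 16 → queue [2, 6, 9, 4, 12, 7]
Visit 2 → queue [6, 9, 4, 12, 7]
Visit 6 → queue [9, 4, 12, 7]
Visit 9 → queue [4, 12, 7]
Visit 4 → queue [12, 7]
Visit 12 → queue [7]
Visit 7 → queue []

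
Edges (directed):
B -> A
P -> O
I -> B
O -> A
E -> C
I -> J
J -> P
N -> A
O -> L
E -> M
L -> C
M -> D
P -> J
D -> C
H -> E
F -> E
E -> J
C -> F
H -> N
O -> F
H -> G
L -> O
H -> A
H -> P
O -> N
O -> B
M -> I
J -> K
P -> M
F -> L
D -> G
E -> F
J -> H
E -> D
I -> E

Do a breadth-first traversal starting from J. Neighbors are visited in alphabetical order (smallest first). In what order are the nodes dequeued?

Visit J; enqueue H, K, P → queue [H, K, P]
Visit H; enqueue A, E, G, N → queue [K, P, A, E, G, N]
Visit K → queue [P, A, E, G, N]
Visit P; enqueue M, O → queue [A, E, G, N, M, O]
Visit A → queue [E, G, N, M, O]
Visit E; enqueue C, D, F → queue [G, N, M, O, C, D, F]
Visit G → queue [N, M, O, C, D, F]
Visit N → queue [M, O, C, D, F]
Visit M; enqueue I → queue [O, C, D, F, I]
Visit O; enqueue B, L → queue [C, D, F, I, B, L]
Visit C → queue [D, F, I, B, L]
Visit D → queue [F, I, B, L]
Visit F → queue [I, B, L]
Visit I → queue [B, L]
Visit B → queue [L]
Visit L → queue []

J H K P A E G N M O C D F I B L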